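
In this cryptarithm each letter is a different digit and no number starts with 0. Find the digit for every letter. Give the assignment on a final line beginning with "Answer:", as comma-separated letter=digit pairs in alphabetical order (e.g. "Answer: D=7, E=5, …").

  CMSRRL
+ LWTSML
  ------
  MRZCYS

Step 1. [col 1: L + L ≡ S (mod 10)] column 1 (L + L ≡ S (mod 10), carry-in 0) doesn't pin S yet; pick S=2 and continue, so S=2.
Step 2. [col 1: L + L ≡ S (mod 10)] L=1 is one option consistent with column 1 (L + L ≡ S (mod 10), carry-in 0) — take it, so L=1.
Step 3. [col 2: R + M ≡ Y (mod 10)] several values work for R in column 2 (R + M ≡ Y (mod 10), carry-in 0); try R=4. So R=4.
Step 4. [col 2: R + M ≡ Y (mod 10)] no forcing yet in column 2 (carry-in 0); Y=3 is free and consistent — try it ⇒ Y=3.
Step 5. [col 2: R + M ≡ Y (mod 10)] in column 2 we have R+M≡Y with carry-in 0; given R=4, Y=3 and digits 1,2,3,4 already taken and all letters distinct, that pins M to 9. So M=9.
Step 6. [col 3: R + S ≡ C (mod 10)] from column 3 (R=4, S=2, carry-in 1, digits 1,2,3,4,9 already taken and all letters distinct): C must equal 7 ⇒ C=7.
Step 7. [col 4: S + T ≡ Z (mod 10)] several values work for T in column 4 (S + T ≡ Z (mod 10), carry-in 0); try T=6 ⇒ T=6.
Step 8. [col 4: S + T ≡ Z (mod 10)] column 4 reads S+T+carry(0)=Z with S=2, T=6; with digits 1,2,3,4,6,7,9 already taken and all letters distinct, the only value for Z is 8 ⇒ Z=8.
Step 9. [col 5: M + W ≡ R (mod 10)] in column 5 we have M+W≡R with carry-in 0; given M=9, R=4 and digits 1,2,3,4,6,7,8,9 already taken and all letters distinct, that pins W to 5. So W=5.

Answer: C=7, L=1, M=9, R=4, S=2, T=6, W=5, Y=3, Z=8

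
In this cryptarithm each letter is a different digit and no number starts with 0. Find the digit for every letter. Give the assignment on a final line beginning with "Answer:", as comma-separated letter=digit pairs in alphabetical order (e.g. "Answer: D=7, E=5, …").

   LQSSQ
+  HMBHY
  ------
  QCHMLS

Step 1. [col 1: Q + Y ≡ S (mod 10)] column 1 (Q + Y ≡ S (mod 10), carry-in 0) doesn't pin S yet; pick S=6 and continue. So S=6.
Step 2. [col 1: Q + Y ≡ S (mod 10)] several values work for Q in column 1 (Q + Y ≡ S (mod 10), carry-in 0); try Q=1 ⇒ Q=1.
Step 3. [col 1: Q + Y ≡ S (mod 10)] from column 1 (Q=1, S=6, carry-in 0, digits 1,6 already taken and all letters distinct): Y must equal 5 ⇒ Y=5.
Step 4. [col 2: S + H ≡ L (mod 10)] several values work for L in column 2 (S + H ≡ L (mod 10), carry-in 0); try L=4 ⇒ L=4.
Step 5. [col 2: S + H ≡ L (mod 10)] from column 2 (S=6, L=4, carry-in 0, digits 1,4,5,6 already taken and all letters distinct): H must equal 8. So H=8.
Step 6. [col 3: S + B ≡ M (mod 10)] column 3 (S + B ≡ M (mod 10), carry-in 1) doesn't pin M yet; pick M=7 and continue. So M=7.
Step 7. [col 3: S + B ≡ M (mod 10)] column 3: given S=6, M=7, carry-in 1, and digits 1,4,5,6,7,8 already taken and all letters distinct, S+B≡M (mod 10) forces B=0, so B=0.
Step 8. [col 5: L + H ≡ C (mod 10)] column 5 reads L+H+carry(0)=C with L=4, H=8; with digits 0,1,4,5,6,7,8 already taken and all letters distinct, the only value for C is 2 ⇒ C=2.

Answer: B=0, C=2, H=8, L=4, M=7, Q=1, S=6, Y=5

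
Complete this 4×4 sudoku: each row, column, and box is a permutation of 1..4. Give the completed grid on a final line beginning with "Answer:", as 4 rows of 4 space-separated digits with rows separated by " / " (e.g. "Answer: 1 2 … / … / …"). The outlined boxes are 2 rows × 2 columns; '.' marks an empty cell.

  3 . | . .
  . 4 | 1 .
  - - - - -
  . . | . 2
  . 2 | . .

Step 1. [r4c4∈{1,3,4}] 1 has one home in col 4: r4c4 ⇒ r4c4=1.
Step 2. [r3c1∈{1,4}] col 1 places 1 nowhere but r3c1, so r3c1=1.
Step 3. [r3c3∈{3,4}] 4 has one home in row 3: r3c3. So r3c3=4.
Step 4. [r2c4∈{3}] r2c4 is down to just 3, so r2c4=3.
Step 5. [r3c2∈{3}] r3c2's peers cover all but 3, so r3c2=3.
Step 6. [r4c1∈{4}] r4c1 is down to just 4 ⇒ r4c1=4.
Step 7. [r1c2∈{1}] r1c2 has the single candidate 1. So r1c2=1.
Step 8. [r1c4∈{4}] r1c4 has the single candidate 4, so r1c4=4.
Step 9. [r1c3∈{2}] r1c3's peers cover all but 2 ⇒ r1c3=2.
Step 10. [r4c3∈{3}] nothing but 3 survives at r4c3. So r4c3=3.
Step 11. [r2c1∈{2}] r2c1's peers cover all but 2 ⇒ r2c1=2.

Answer: 3 1 2 4 / 2 4 1 3 / 1 3 4 2 / 4 2 3 1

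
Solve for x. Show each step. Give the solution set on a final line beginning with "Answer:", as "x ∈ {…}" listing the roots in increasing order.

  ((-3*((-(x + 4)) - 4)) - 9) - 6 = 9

Step 1. [((-3*((-(x + 4)) - 4)) - 9) - 6 = 9] the outer -6 inverts by adding 6, so sub: (-3*((-(x + 4)) - 4)) - 9 = 15.
Step 2. [(-3*((-(x + 4)) - 4)) - 9 = 15] 9 comes off first (add 9). So sub: -3*((-(x + 4)) - 4) = 24.
Step 3. [-3*((-(x + 4)) - 4) = 24] -3·(inner) — divide through by -3 ⇒ div: (-(x + 4)) - 4 = -8.
Step 4. [(-(x + 4)) - 4 = -8] -4 is outermost — add 4 both sides ⇒ sub: -(x + 4) = -4.
Step 5. [-(x + 4) = -4] flip signs both sides ⇒ neg: x + 4 = 4.
Step 6. [x + 4 = 4] 4 comes off first (subtract 4) ⇒ sub: x = 0.

Answer: x ∈ {0}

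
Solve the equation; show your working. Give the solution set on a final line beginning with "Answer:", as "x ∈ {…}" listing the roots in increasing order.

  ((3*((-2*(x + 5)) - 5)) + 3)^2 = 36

Step 1. [((3*((-2*(x + 5)) - 5)) + 3)^2 = 36] 36 ≥ 0, LHS is (·)² — take ±√ ⇒ sqrt: (3*((-2*(x + 5)) - 5)) + 3 = 6 or -6.
Step 2. [(3*((-2*(x + 5)) - 5)) + 3 = 6 or -6] 3 comes off first (subtract 3), so sub: 3*((-2*(x + 5)) - 5) = 3 or -9.
Step 3. [3*((-2*(x + 5)) - 5) = 3 or -9] divide by the outer 3, so div: (-2*(x + 5)) - 5 = 1 or -3.
Step 4. [(-2*(x + 5)) - 5 = 1 or -3] the outer -5 inverts by adding 5 ⇒ sub: -2*(x + 5) = 6 or 2.
Step 5. [-2*(x + 5) = 6 or 2] -2 out front; divide by -2 ⇒ div: x + 5 = -3 or -1.
Step 6. [x + 5 = -3 or -1] peel the +5: subtract 5 from each side ⇒ sub: x = -8 or -6.

Answer: x ∈ {-8, -6}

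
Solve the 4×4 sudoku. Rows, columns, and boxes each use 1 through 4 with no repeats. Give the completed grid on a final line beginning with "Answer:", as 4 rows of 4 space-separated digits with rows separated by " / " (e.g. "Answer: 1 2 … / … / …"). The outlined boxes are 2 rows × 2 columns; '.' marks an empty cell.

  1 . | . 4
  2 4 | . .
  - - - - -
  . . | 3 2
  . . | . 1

Step 1. [r4c1∈{3,4}] in col 1, 3 fits only at r4c1 ⇒ r4c1=3.
Step 2. [r1c2∈{3}] nothing but 3 survives at r1c2. So r1c2=3.
Step 3. [r3c2∈{1}] r3c2 has the single candidate 1, so r3c2=1.
Step 4. [r2c4∈{3}] r2c4 has the single candidate 3. So r2c4=3.
Step 5. [r2c3∈{1}] nothing but 1 survives at r2c3, so r2c3=1.
Step 6. [r3c1∈{4}] nothing but 4 survives at r3c1. So r3c1=4.
Step 7. [r4c3∈{4}] only 4 remains possible at r4c3 ⇒ r4c3=4.
Step 8. [r4c2∈{2}] r4c2's peers cover all but 2. So r4c2=2.
Step 9. [r1c3∈{2}] r1c3 has the single candidate 2 ⇒ r1c3=2.

Answer: 1 3 2 4 / 2 4 1 3 / 4 1 3 2 / 3 2 4 1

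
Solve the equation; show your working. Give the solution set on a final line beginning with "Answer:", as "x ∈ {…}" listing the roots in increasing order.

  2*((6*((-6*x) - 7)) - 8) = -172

Step 1. [2*((6*((-6*x) - 7)) - 8) = -172] divide by the outer 2, so div: (6*((-6*x) - 7)) - 8 = -86.
Step 2. [(6*((-6*x) - 7)) - 8 = -86] peel the -8: add 8 from each side. So sub: 6*((-6*x) - 7) = -78.
Step 3. [6*((-6*x) - 7) = -78] leading coefficient 6: divide by 6. So div: (-6*x) - 7 = -13.
Step 4. [(-6*x) - 7 = -13] add 7: x sits inside (… - 7), so sub: -6*x = -6.
Step 5. [-6*x = -6] leading coefficient -6: divide by -6 ⇒ div: x = 1.

Answer: x ∈ {1}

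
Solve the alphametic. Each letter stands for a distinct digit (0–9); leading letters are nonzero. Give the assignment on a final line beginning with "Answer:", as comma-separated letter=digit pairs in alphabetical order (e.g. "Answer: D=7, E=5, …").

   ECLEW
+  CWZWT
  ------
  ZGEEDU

Step 1. [col 1: W + T ≡ U (mod 10)] no forcing yet in column 1 (carry-in 0); T=7 is free and consistent — try it ⇒ T=7.
Step 2. [col 1: W + T ≡ U (mod 10)] several values work for U in column 1 (W + T ≡ U (mod 10), carry-in 0); try U=9 ⇒ U=9.
Step 3. [Z] adding two 5-digit numbers gives at most 5+1 digits, and here it does — Z is that final carry and must be 1. So Z=1.
Step 4. [col 1: W + T ≡ U (mod 10)] in column 1 we have W+T≡U with carry-in 0; given T=7, U=9 and digits 1,7,9 already taken and all letters distinct, that pins W to 2. So W=2.
Step 5. [col 2: E + W ≡ D (mod 10)] column 2 (E + W ≡ D (mod 10), carry-in 0) doesn't pin D yet; pick D=8 and continue, so D=8.
Step 6. [col 2: E + W ≡ D (mod 10)] in column 2 we have E+W≡D with carry-in 0; given W=2, D=8 and digits 1,2,7,8,9 already taken and all letters distinct, that pins E to 6 ⇒ E=6.
Step 7. [col 3: L + Z ≡ E (mod 10)] column 3 reads L+Z+carry(0)=E with Z=1, E=6; with digits 1,2,6,7,8,9 already taken and all letters distinct, the only value for L is 5 ⇒ L=5.
Step 8. [col 4: C + W ≡ E (mod 10)] in column 4 we have C+W≡E with carry-in 0; given W=2, E=6 and digits 1,2,5,6,7,8,9 already taken and all letters distinct, that pins C to 4, so C=4.
Step 9. [col 5: E + C ≡ G (mod 10)] in column 5 we have E+C≡G with carry-in 0; given E=6, C=4 and digits 1,2,4,5,6,7,8,9 already taken and all letters distinct, that pins G to 0 ⇒ G=0.

Answer: C=4, D=8, E=6, G=0, L=5, T=7, U=9, W=2, Z=1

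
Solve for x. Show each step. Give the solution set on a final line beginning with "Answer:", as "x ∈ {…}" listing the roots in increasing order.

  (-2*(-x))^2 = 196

Step 1. [(-2*(-x))^2 = 196] LHS squared, RHS 196 ≥ 0: apply √ (±) ⇒ sqrt: -2*(-x) = 14 or -14.
Step 2. [-2*(-x) = 14 or -14] -2 out front; divide by -2. So div: -x = -7 or 7.
Step 3. [-x = -7 or 7] leading − — multiply by −1. So neg: x = 7 or -7.

Answer: x ∈ {-7, 7}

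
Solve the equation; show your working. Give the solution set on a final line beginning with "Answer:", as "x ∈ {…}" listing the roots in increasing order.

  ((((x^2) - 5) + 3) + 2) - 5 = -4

Step 1. [((((x^2) - 5) + 3) + 2) - 5 = -4] -5 is outermost — add 5 both sides. So sub: (((x^2) - 5) + 3) + 2 = 1.
Step 2. [(((x^2) - 5) + 3) + 2 = 1] peel the +2: subtract 2 from each side, so sub: ((x^2) - 5) + 3 = -1.
Step 3. [((x^2) - 5) + 3 = -1] 3 comes off first (subtract 3), so sub: (x^2) - 5 = -4.
Step 4. [(x^2) - 5 = -4] peel the -5: add 5 from each side, so sub: x^2 = 1.
Step 5. [x^2 = 1] √ both sides: 1 ≥ 0 gives two branches, so sqrt: x = 1 or -1.

Answer: x ∈ {-1, 1}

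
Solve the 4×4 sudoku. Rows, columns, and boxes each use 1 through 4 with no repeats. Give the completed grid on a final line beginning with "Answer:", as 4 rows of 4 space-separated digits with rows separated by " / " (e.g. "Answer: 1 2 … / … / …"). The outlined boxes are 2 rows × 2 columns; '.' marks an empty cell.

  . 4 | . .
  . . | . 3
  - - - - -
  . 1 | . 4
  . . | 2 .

Step 1. [r1c1∈{1,2,3}] 3 has one home in row 1: r1c1. So r1c1=3.
Step 2. [r2c1∈{1,2}] col 1 places 1 nowhere but r2c1. So r2c1=1.
Step 3. [r1c3∈{1}] r1c3 has the single candidate 1 ⇒ r1c3=1.
Step 4. [r4c1∈{4}] nothing but 4 survives at r4c1. So r4c1=4.
Step 5. [r2c2∈{2}] r2c2's peers cover all but 2. So r2c2=2.
Step 6. [r2c3∈{4}] r2c3 is down to just 4, so r2c3=4.
Step 7. [r4c4∈{1}] nothing but 1 survives at r4c4, so r4c4=1.
Step 8. [r3c3∈{3}] r3c3 is down to just 3, so r3c3=3.
Step 9. [r3c1∈{2}] r3c1's peers cover all but 2, so r3c1=2.
Step 10. [r1c4∈{2}] nothing but 2 survives at r1c4. So r1c4=2.
Step 11. [r4c2∈{3}] r4c2's peers cover all but 3 ⇒ r4c2=3.

Answer: 3 4 1 2 / 1 2 4 3 / 2 1 3 4 / 4 3 2 1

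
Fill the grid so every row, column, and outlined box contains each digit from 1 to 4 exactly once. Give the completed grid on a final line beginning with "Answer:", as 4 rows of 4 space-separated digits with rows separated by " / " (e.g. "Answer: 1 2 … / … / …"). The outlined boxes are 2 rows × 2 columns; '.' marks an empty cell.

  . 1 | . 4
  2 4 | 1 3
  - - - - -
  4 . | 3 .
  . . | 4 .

Step 1. [r4c2∈{2,3}] r4c2 is the only open cell in col 2 admitting 3. So r4c2=3.
Step 2. [r3c4∈{1,2}] 1 has one home in row 3: r3c4, so r3c4=1.
Step 3. [r4c4∈{2}] nothing but 2 survives at r4c4 ⇒ r4c4=2.
Step 4. [r1c3∈{2}] r1c3's peers cover all but 2, so r1c3=2.
Step 5. [r1c1∈{3}] nothing but 3 survives at r1c1, so r1c1=3.
Step 6. [r3c2∈{2}] nothing but 2 survives at r3c2, so r3c2=2.
Step 7. [r4c1∈{1}] r4c1 has the single candidate 1 ⇒ r4c1=1.

Answer: 3 1 2 4 / 2 4 1 3 / 4 2 3 1 / 1 3 4 2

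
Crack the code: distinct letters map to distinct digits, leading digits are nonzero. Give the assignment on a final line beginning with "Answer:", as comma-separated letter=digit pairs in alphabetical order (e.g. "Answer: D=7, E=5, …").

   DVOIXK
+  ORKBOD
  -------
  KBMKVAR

Step 1. [col 1: K + D ≡ R (mod 10)] column 1 (K + D ≡ R (mod 10), carry-in 0) doesn't pin D yet; pick D=6 and continue ⇒ D=6.
Step 2. [col 1: K + D ≡ R (mod 10)] K=1 is one option consistent with column 1 (K + D ≡ R (mod 10), carry-in 0) — take it ⇒ K=1.
Step 3. [col 1: K + D ≡ R (mod 10)] in column 1 we have K+D≡R with carry-in 0; given K=1, D=6 and digits 1,6 already taken and all letters distinct, that pins R to 7, so R=7.
Step 4. [col 2: X + O ≡ A (mod 10)] column 2 (X + O ≡ A (mod 10), carry-in 0) doesn't pin X yet; pick X=3 and continue. So X=3.
Step 5. [col 2: X + O ≡ A (mod 10)] several values work for A in column 2 (X + O ≡ A (mod 10), carry-in 0); try A=2 ⇒ A=2.
Step 6. [col 2: X + O ≡ A (mod 10)] from column 2 (X=3, A=2, carry-in 0, digits 1,2,3,6,7 already taken and all letters distinct): O must equal 9, so O=9.
Step 7. [col 3: I + B ≡ V (mod 10)] column 3 (I + B ≡ V (mod 10), carry-in 1) doesn't pin B yet; pick B=5 and continue, so B=5.
Step 8. [col 3: I + B ≡ V (mod 10)] column 3 (I + B ≡ V (mod 10), carry-in 1) doesn't pin V yet; pick V=0 and continue. So V=0.
Step 9. [col 3: I + B ≡ V (mod 10)] column 3 reads I+B+carry(1)=V with B=5, V=0; with digits 0,1,2,3,5,6,7,9 already taken and all letters distinct, the only value for I is 4 ⇒ I=4.
Step 10. [col 5: V + R ≡ M (mod 10)] in column 5 we have V+R≡M with carry-in 1; given V=0, R=7 and digits 0,1,2,3,4,5,6,7,9 already taken and all letters distinct, that pins M to 8. So M=8.

Answer: A=2, B=5, D=6, I=4, K=1, M=8, O=9, R=7, V=0, X=3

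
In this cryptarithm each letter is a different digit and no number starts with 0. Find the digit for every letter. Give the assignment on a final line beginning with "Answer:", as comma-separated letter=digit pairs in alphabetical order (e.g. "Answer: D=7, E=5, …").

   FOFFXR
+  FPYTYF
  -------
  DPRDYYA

Step 1. [col 1: R + F ≡ A (mod 10)] F=8 is one option consistent with column 1 (R + F ≡ A (mod 10), carry-in 0) — take it ⇒ F=8.
Step 2. [col 1: R + F ≡ A (mod 10)] no forcing yet in column 1 (carry-in 0); A=5 is free and consistent — try it ⇒ A=5.
Step 3. [col 1: R + F ≡ A (mod 10)] from column 1 (F=8, A=5, carry-in 0, digits 5,8 already taken and all letters distinct): R must equal 7, so R=7.
Step 4. [D] the sum has 7 digits but both addends have 6; that extra leading digit D is the final carry, namely 1. So D=1.
Step 5. [col 2: X + Y ≡ Y (mod 10)] in column 2 we have X+Y≡Y with carry-in 1; given nothing yet and digits 1,5,7,8 already taken and all letters distinct, that pins X to 9. So X=9.
Step 6. [col 2: X + Y ≡ Y (mod 10)] Y=2 is one option consistent with column 2 (X + Y ≡ Y (mod 10), carry-in 1) — take it. So Y=2.
Step 7. [col 3: F + T ≡ Y (mod 10)] in column 3 we have F+T≡Y with carry-in 1; given F=8, Y=2 and digits 1,2,5,7,8,9 already taken and all letters distinct, that pins T to 3, so T=3.
Step 8. [col 5: O + P ≡ R (mod 10)] several values work for O in column 5 (O + P ≡ R (mod 10), carry-in 1); try O=0. So O=0.
Step 9. [col 5: O + P ≡ R (mod 10)] in column 5 we have O+P≡R with carry-in 1; given O=0, R=7 and digits 0,1,2,3,5,7,8,9 already taken and all letters distinct, that pins P to 6. So P=6.

Answer: A=5, D=1, F=8, O=0, P=6, R=7, T=3, X=9, Y=2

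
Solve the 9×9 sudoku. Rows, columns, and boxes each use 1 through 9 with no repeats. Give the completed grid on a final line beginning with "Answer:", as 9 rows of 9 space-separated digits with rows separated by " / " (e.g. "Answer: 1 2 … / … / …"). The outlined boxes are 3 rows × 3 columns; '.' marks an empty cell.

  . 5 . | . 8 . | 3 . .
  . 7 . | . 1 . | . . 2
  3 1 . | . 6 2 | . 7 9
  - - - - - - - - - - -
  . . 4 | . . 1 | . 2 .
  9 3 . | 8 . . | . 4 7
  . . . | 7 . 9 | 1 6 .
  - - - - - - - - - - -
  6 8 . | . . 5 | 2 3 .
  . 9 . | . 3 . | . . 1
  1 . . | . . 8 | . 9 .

Step 1. [r5c7∈{5}] r5c7's peers cover all but 5, so r5c7=5.
Step 2. [r7c9∈{4}] r7c9 is down to just 4 ⇒ r7c9=4.
Step 3. [r6c2∈{2}] r6c2 has the single candidate 2 ⇒ r6c2=2.
Step 4. [r3c3∈{8}] only 8 remains possible at r3c3, so r3c3=8.
Step 5. [r2c1∈{4}] nothing but 4 survives at r2c1, so r2c1=4.
Step 6. [r6c3∈{5}] nothing but 5 survives at r6c3. So r6c3=5.
Step 7. [r7c3∈{7}] only 7 remains possible at r7c3. So r7c3=7.
Step 8. [r4c4∈{3,5,6}] 3 has one home in box 5: r4c4, so r4c4=3.
Step 9. [r8c3∈{2}] only 2 remains possible at r8c3, so r8c3=2.
Step 10. [r9c5∈{2,4,7}] in col 5, 7 fits only at r9c5 ⇒ r9c5=7.
Step 11. [r9c7∈{6}] nothing but 6 survives at r9c7, so r9c7=6.
Step 12. [r2c8∈{5,8}] across box 3, 5 lands solely at r2c8. So r2c8=5.
Step 13. [r2c3∈{6,9}] across row 2, 6 lands solely at r2c3 ⇒ r2c3=6.
Step 14. [r4c9∈{8}] r4c9's peers cover all but 8 ⇒ r4c9=8.
Step 15. [r8c4∈{4,6}] in col 4, 6 fits only at r8c4. So r8c4=6.
Step 16. [r2c4∈{9}] r2c4 is down to just 9. So r2c4=9.
Step 17. [r1c4∈{4}] r1c4 has the single candidate 4, so r1c4=4.
Step 18. [r8c7∈{7,8}] in row 8, 7 fits only at r8c7 ⇒ r8c7=7.
Step 19. [r8c1∈{5}] r8c1 has the single candidate 5. So r8c1=5.
Step 20. [r5c6∈{6}] r5c6 is down to just 6, so r5c6=6.
Step 21. [r1c1∈{2}] r1c1 has the single candidate 2 ⇒ r1c1=2.
Step 22. [r9c4∈{2}] r9c4 is down to just 2, so r9c4=2.
Step 23. [r6c1∈{8}] nothing but 8 survives at r6c1, so r6c1=8.
Step 24. [r2c7∈{8}] r2c7's peers cover all but 8. So r2c7=8.
Step 25. [r2c6∈{3}] r2c6 has the single candidate 3. So r2c6=3.
Step 26. [r9c9∈{5}] only 5 remains possible at r9c9 ⇒ r9c9=5.
Step 27. [r8c6∈{4}] only 4 remains possible at r8c6, so r8c6=4.
Step 28. [r9c2∈{4}] r9c2 is down to just 4 ⇒ r9c2=4.
Step 29. [r4c1∈{7}] r4c1 has the single candidate 7, so r4c1=7.
Step 30. [r3c4∈{5}] nothing but 5 survives at r3c4, so r3c4=5.
Step 31. [r5c3∈{1}] nothing but 1 survives at r5c3, so r5c3=1.
Step 32. [r1c6∈{7}] nothing but 7 survives at r1c6, so r1c6=7.
Step 33. [r1c9∈{6}] r1c9 is down to just 6, so r1c9=6.
Step 34. [r4c5∈{5}] r4c5 has the single candidate 5. So r4c5=5.
Step 35. [r6c5∈{4}] only 4 remains possible at r6c5, so r6c5=4.
Step 36. [r1c8∈{1}] r1c8 is down to just 1, so r1c8=1.
Step 37. [r8c8∈{8}] r8c8's peers cover all but 8. So r8c8=8.
Step 38. [r7c5∈{9}] only 9 remains possible at r7c5, so r7c5=9.
Step 39. [r5c5∈{2}] only 2 remains possible at r5c5, so r5c5=2.
Step 40. [r1c3∈{9}] only 9 remains possible at r1c3. So r1c3=9.
Step 41. [r3c7∈{4}] r3c7 is down to just 4, so r3c7=4.
Step 42. [r6c9∈{3}] only 3 remains possible at r6c9 ⇒ r6c9=3.
Step 43. [r7c4∈{1}] only 1 remains possible at r7c4, so r7c4=1.
Step 44. [r9c3∈{3}] nothing but 3 survives at r9c3 ⇒ r9c3=3.
Step 45. [r4c2∈{6}] r4c2's peers cover all but 6 ⇒ r4c2=6.
Step 46. [r4c7∈{9}] r4c7 is down to just 9, so r4c7=9.

Answer: 2 5 9 4 8 7 3 1 6 / 4 7 6 9 1 3 8 5 2 / 3 1 8 5 6 2 4 7 9 / 7 6 4 3 5 1 9 2 8 / 9 3 1 8 2 6 5 4 7 / 8 2 5 7 4 9 1 6 3 / 6 8 7 1 9 5 2 3 4 / 5 9 2 6 3 4 7 8 1 / 1 4 3 2 7 8 6 9 5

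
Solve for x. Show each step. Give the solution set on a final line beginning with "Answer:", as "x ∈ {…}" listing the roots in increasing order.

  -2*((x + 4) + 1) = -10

Step 1. [-2*((x + 4) + 1) = -10] -2·(inner) — divide through by -2, so div: (x + 4) + 1 = 5.
Step 2. [(x + 4) + 1 = 5] +1 is outermost — subtract 1 both sides. So sub: x + 4 = 4.
Step 3. [x + 4 = 4] 4 comes off first (subtract 4), so sub: x = 0.

Answer: x ∈ {0}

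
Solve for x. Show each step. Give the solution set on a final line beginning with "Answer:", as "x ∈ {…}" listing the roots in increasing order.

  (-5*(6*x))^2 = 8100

Step 1. [(-5*(6*x))^2 = 8100] 8100 ≥ 0, LHS is (·)² — take ±√, so sqrt: -5*(6*x) = 90 or -90.
Step 2. [-5*(6*x) = 90 or -90] -5 out front; divide by -5. So div: 6*x = -18 or 18.
Step 3. [6*x = -18 or 18] divide by the outer 6 ⇒ div: x = -3 or 3.

Answer: x ∈ {-3, 3}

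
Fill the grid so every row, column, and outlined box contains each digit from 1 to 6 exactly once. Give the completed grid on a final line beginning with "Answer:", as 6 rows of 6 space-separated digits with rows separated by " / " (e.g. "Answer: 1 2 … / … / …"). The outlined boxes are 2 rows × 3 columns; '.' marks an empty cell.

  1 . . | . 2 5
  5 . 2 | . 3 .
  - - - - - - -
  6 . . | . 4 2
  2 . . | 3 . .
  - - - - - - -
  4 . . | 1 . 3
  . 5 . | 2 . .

Step 1. [r4c5∈{1,5,6}] r4c5 is the only open cell in col 5 admitting 1 ⇒ r4c5=1.
Step 2. [r5c3∈{6}] r5c3 has the single candidate 6 ⇒ r5c3=6.
Step 3. [r4c2∈{4}] only 4 remains possible at r4c2, so r4c2=4.
Step 4. [r2c2∈{6}] r2c2 has the single candidate 6 ⇒ r2c2=6.
Step 5. [r6c3∈{1,3}] in row 6, 1 fits only at r6c3, so r6c3=1.
Step 6. [r1c2∈{3}] only 3 remains possible at r1c2. So r1c2=3.
Step 7. [r2c4∈{4}] r2c4's peers cover all but 4 ⇒ r2c4=4.
Step 8. [r4c3∈{5}] r4c3's peers cover all but 5 ⇒ r4c3=5.
Step 9. [r4c6∈{6}] nothing but 6 survives at r4c6. So r4c6=6.
Step 10. [r2c6∈{1}] r2c6's peers cover all but 1 ⇒ r2c6=1.
Step 11. [r3c4∈{5}] r3c4 has the single candidate 5. So r3c4=5.
Step 12. [r5c2∈{2}] only 2 remains possible at r5c2. So r5c2=2.
Step 13. [r6c5∈{6}] only 6 remains possible at r6c5, so r6c5=6.
Step 14. [r5c5∈{5}] nothing but 5 survives at r5c5, so r5c5=5.
Step 15. [r3c2∈{1}] r3c2 has the single candidate 1 ⇒ r3c2=1.
Step 16. [r6c6∈{4}] nothing but 4 survives at r6c6, so r6c6=4.
Step 17. [r6c1∈{3}] only 3 remains possible at r6c1, so r6c1=3.
Step 18. [r1c3∈{4}] r1c3 has the single candidate 4, so r1c3=4.
Step 19. [r3c3∈{3}] nothing but 3 survives at r3c3 ⇒ r3c3=3.
Step 20. [r1c4∈{6}] nothing but 6 survives at r1c4 ⇒ r1c4=6.

Answer: 1 3 4 6 2 5 / 5 6 2 4 3 1 / 6 1 3 5 4 2 / 2 4 5 3 1 6 / 4 2 6 1 5 3 / 3 5 1 2 6 4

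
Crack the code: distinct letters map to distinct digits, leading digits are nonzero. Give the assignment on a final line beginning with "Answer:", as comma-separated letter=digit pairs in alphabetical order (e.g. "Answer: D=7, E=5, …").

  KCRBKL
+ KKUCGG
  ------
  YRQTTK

Step 1. [col 1: L + G ≡ K (mod 10)] L=6 is one option consistent with column 1 (L + G ≡ K (mod 10), carry-in 0) — take it. So L=6.
Step 2. [col 1: L + G ≡ K (mod 10)] no forcing yet in column 1 (carry-in 0); G=8 is free and consistent — try it, so G=8.
Step 3. [col 1: L + G ≡ K (mod 10)] column 1 reads L+G+carry(0)=K with L=6, G=8; with digits 6,8 already taken and all letters distinct, the only value for K is 4 ⇒ K=4.
Step 4. [col 2: K + G ≡ T (mod 10)] from column 2 (K=4, G=8, carry-in 1, digits 4,6,8 already taken and all letters distinct): T must equal 3 ⇒ T=3.
Step 5. [col 3: B + C ≡ T (mod 10)] several values work for B in column 3 (B + C ≡ T (mod 10), carry-in 1); try B=5. So B=5.
Step 6. [col 3: B + C ≡ T (mod 10)] column 3: given B=5, T=3, carry-in 1, and digits 3,4,5,6,8 already taken and all letters distinct, B+C≡T (mod 10) forces C=7 ⇒ C=7.
Step 7. [col 4: R + U ≡ Q (mod 10)] column 4 reads R+U+carry(1)=Q with nothing yet; with digits 3,4,5,6,7,8 already taken and all letters distinct, the only value for Q is 2, so Q=2.
Step 8. [col 4: R + U ≡ Q (mod 10)] R=1 is one option consistent with column 4 (R + U ≡ Q (mod 10), carry-in 1) — take it. So R=1.
Step 9. [col 4: R + U ≡ Q (mod 10)] column 4: given R=1, Q=2, carry-in 1, and digits 1,2,3,4,5,6,7,8 already taken and all letters distinct, R+U≡Q (mod 10) forces U=0. So U=0.
Step 10. [col 6: K + K ≡ Y (mod 10)] in column 6 we have K+K≡Y with carry-in 1; given K=4 and digits 0,1,2,3,4,5,6,7,8 already taken and all letters distinct, that pins Y to 9. So Y=9.

Answer: B=5, C=7, G=8, K=4, L=6, Q=2, R=1, T=3, U=0, Y=9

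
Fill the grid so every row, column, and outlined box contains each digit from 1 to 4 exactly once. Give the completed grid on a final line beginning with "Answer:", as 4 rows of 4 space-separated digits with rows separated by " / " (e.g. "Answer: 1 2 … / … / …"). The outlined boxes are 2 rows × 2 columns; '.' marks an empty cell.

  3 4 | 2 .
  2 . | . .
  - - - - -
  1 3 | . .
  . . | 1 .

Step 1. [r3c3∈{4}] r3c3's peers cover all but 4 ⇒ r3c3=4.
Step 2. [r2c4∈{1,3,4}] across row 2, 4 lands solely at r2c4. So r2c4=4.
Step 3. [r3c4∈{2}] r3c4 is down to just 2, so r3c4=2.
Step 4. [r4c4∈{3}] only 3 remains possible at r4c4, so r4c4=3.
Step 5. [r4c1∈{4}] only 4 remains possible at r4c1, so r4c1=4.
Step 6. [r2c2∈{1}] r2c2's peers cover all but 1, so r2c2=1.
Step 7. [r1c4∈{1}] nothing but 1 survives at r1c4. So r1c4=1.
Step 8. [r4c2∈{2}] nothing but 2 survives at r4c2. So r4c2=2.
Step 9. [r2c3∈{3}] r2c3 has the single candidate 3, so r2c3=3.

Answer: 3 4 2 1 / 2 1 3 4 / 1 3 4 2 / 4 2 1 3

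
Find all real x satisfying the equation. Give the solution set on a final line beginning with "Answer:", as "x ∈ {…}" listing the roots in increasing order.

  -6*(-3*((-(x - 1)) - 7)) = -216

Step 1. [-6*(-3*((-(x - 1)) - 7)) = -216] divide by the outer -6, so div: -3*((-(x - 1)) - 7) = 36.
Step 2. [-3*((-(x - 1)) - 7) = 36] LHS = -3·(…); ÷-3 both sides. So div: (-(x - 1)) - 7 = -12.
Step 3. [(-(x - 1)) - 7 = -12] the outer -7 inverts by adding 7. So sub: -(x - 1) = -5.
Step 4. [-(x - 1) = -5] leading − — multiply by −1 ⇒ neg: x - 1 = 5.
Step 5. [x - 1 = 5] peel the -1: add 1 from each side, so sub: x = 6.

Answer: x ∈ {6}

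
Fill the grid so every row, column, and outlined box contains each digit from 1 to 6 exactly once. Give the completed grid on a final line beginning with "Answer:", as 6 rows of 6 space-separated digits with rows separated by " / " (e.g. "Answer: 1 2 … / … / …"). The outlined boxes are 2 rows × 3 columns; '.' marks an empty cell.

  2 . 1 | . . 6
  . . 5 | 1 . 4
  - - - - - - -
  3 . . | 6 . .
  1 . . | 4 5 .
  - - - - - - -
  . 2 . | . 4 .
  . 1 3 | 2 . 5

Step 1. [r1c5∈{3}] only 3 remains possible at r1c5, so r1c5=3.
Step 2. [r2c1∈{6}] r2c1's peers cover all but 6. So r2c1=6.
Step 3. [r3c5∈{1,2}] in col 5, 1 fits only at r3c5 ⇒ r3c5=1.
Step 4. [r4c6∈{2,3}] in row 4, 3 fits only at r4c6 ⇒ r4c6=3.
Step 5. [r4c3∈{2,6}] 2 has one home in row 4: r4c3, so r4c3=2.
Step 6. [r3c3∈{4}] only 4 remains possible at r3c3. So r3c3=4.
Step 7. [r5c3∈{6}] r5c3 has the single candidate 6, so r5c3=6.
Step 8. [r6c1∈{4}] only 4 remains possible at r6c1, so r6c1=4.
Step 9. [r2c5∈{2}] only 2 remains possible at r2c5 ⇒ r2c5=2.
Step 10. [r5c4∈{3}] r5c4 is down to just 3 ⇒ r5c4=3.
Step 11. [r3c2∈{5}] r3c2's peers cover all but 5, so r3c2=5.
Step 12. [r5c1∈{5}] only 5 remains possible at r5c1 ⇒ r5c1=5.
Step 13. [r5c6∈{1}] r5c6 has the single candidate 1. So r5c6=1.
Step 14. [r4c2∈{6}] nothing but 6 survives at r4c2 ⇒ r4c2=6.
Step 15. [r1c2∈{4}] r1c2's peers cover all but 4 ⇒ r1c2=4.
Step 16. [r1c4∈{5}] only 5 remains possible at r1c4. So r1c4=5.
Step 17. [r2c2∈{3}] r2c2's peers cover all but 3 ⇒ r2c2=3.
Step 18. [r6c5∈{6}] r6c5 is down to just 6, so r6c5=6.
Step 19. [r3c6∈{2}] r3c6's peers cover all but 2, so r3c6=2.

Answer: 2 4 1 5 3 6 / 6 3 5 1 2 4 / 3 5 4 6 1 2 / 1 6 2 4 5 3 / 5 2 6 3 4 1 / 4 1 3 2 6 5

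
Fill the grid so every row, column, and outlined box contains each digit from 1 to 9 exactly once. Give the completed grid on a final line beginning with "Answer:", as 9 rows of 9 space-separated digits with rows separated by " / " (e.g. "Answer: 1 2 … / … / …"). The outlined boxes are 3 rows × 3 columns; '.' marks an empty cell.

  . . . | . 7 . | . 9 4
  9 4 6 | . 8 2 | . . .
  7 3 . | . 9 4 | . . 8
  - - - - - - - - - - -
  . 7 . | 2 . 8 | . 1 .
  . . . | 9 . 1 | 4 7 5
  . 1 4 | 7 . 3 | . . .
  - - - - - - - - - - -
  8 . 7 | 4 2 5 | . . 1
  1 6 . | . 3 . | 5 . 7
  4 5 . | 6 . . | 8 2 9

Step 1. [r2c9∈{3}] r2c9 is down to just 3, so r2c9=3.
Step 2. [r4c9∈{6}] r4c9's peers cover all but 6 ⇒ r4c9=6.
Step 3. [r4c7∈{3,9}] across box 6, 3 lands solely at r4c7. So r4c7=3.
Step 4. [r8c3∈{2,9}] r8c3 is the only open cell in row 8 admitting 2. So r8c3=2.
Step 5. [r3c7∈{1,2,6}] 2 has one home in row 3: r3c7 ⇒ r3c7=2.
Step 6. [r4c1∈{5}] r4c1 is down to just 5. So r4c1=5.
Step 7. [r3c8∈{5,6}] 6 has one home in row 3: r3c8, so r3c8=6.
Step 8. [r1c1∈{2}] r1c1 is down to just 2 ⇒ r1c1=2.
Step 9. [r1c7∈{1}] r1c7's peers cover all but 1, so r1c7=1.
Step 10. [r3c3∈{1,5}] 1 has one home in col 3: r3c3. So r3c3=1.
Step 11. [r3c4∈{5}] nothing but 5 survives at r3c4 ⇒ r3c4=5.
Step 12. [r5c1∈{3,6}] r5c1 is the only open cell in col 1 admitting 3 ⇒ r5c1=3.
Step 13. [r5c3∈{8}] nothing but 8 survives at r5c3. So r5c3=8.
Step 14. [r6c1∈{6}] r6c1's peers cover all but 6, so r6c1=6.
Step 15. [r6c9∈{2}] r6c9 has the single candidate 2, so r6c9=2.
Step 16. [r4c3∈{9}] r4c3's peers cover all but 9. So r4c3=9.
Step 17. [r9c6∈{7}] nothing but 7 survives at r9c6, so r9c6=7.
Step 18. [r6c7∈{9}] r6c7 has the single candidate 9, so r6c7=9.
Step 19. [r2c4∈{1}] r2c4 has the single candidate 1. So r2c4=1.
Step 20. [r1c6∈{6}] r1c6's peers cover all but 6. So r1c6=6.
Step 21. [r1c4∈{3}] only 3 remains possible at r1c4. So r1c4=3.
Step 22. [r4c5∈{4}] only 4 remains possible at r4c5, so r4c5=4.
Step 23. [r9c3∈{3}] r9c3's peers cover all but 3 ⇒ r9c3=3.
Step 24. [r5c2∈{2}] only 2 remains possible at r5c2. So r5c2=2.
Step 25. [r2c8∈{5}] r2c8 is down to just 5 ⇒ r2c8=5.
Step 26. [r7c7∈{6}] nothing but 6 survives at r7c7. So r7c7=6.
Step 27. [r7c8∈{3}] only 3 remains possible at r7c8. So r7c8=3.
Step 28. [r1c2∈{8}] r1c2 has the single candidate 8, so r1c2=8.
Step 29. [r8c6∈{9}] r8c6's peers cover all but 9 ⇒ r8c6=9.
Step 30. [r6c8∈{8}] r6c8 is down to just 8. So r6c8=8.
Step 31. [r7c2∈{9}] only 9 remains possible at r7c2 ⇒ r7c2=9.
Step 32. [r6c5∈{5}] r6c5 has the single candidate 5 ⇒ r6c5=5.
Step 33. [r1c3∈{5}] r1c3 has the single candidate 5, so r1c3=5.
Step 34. [r5c5∈{6}] nothing but 6 survives at r5c5 ⇒ r5c5=6.
Step 35. [r8c8∈{4}] r8c8's peers cover all but 4 ⇒ r8c8=4.
Step 36. [r9c5∈{1}] r9c5's peers cover all but 1, so r9c5=1.
Step 37. [r2c7∈{7}] r2c7 is down to just 7 ⇒ r2c7=7.
Step 38. [r8c4∈{8}] only 8 remains possible at r8c4. So r8c4=8.

Answer: 2 8 5 3 7 6 1 9 4 / 9 4 6 1 8 2 7 5 3 / 7 3 1 5 9 4 2 6 8 / 5 7 9 2 4 8 3 1 6 / 3 2 8 9 6 1 4 7 5 / 6 1 4 7 5 3 9 8 2 / 8 9 7 4 2 5 6 3 1 / 1 6 2 8 3 9 5 4 7 / 4 5 3 6 1 7 8 2 9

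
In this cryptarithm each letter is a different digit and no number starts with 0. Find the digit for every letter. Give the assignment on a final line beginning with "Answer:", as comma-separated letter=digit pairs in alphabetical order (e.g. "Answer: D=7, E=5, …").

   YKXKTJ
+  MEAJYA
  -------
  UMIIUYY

Step 1. [col 1: J + A ≡ Y (mod 10)] several values work for J in column 1 (J + A ≡ Y (mod 10), carry-in 0); try J=3. So J=3.
Step 2. [col 1: J + A ≡ Y (mod 10)] no forcing yet in column 1 (carry-in 0); Y=9 is free and consistent — try it ⇒ Y=9.
Step 3. [col 1: J + A ≡ Y (mod 10)] column 1: given J=3, Y=9, carry-in 0, and digits 3,9 already taken and all letters distinct, J+A≡Y (mod 10) forces A=6. So A=6.
Step 4. [col 2: T + Y ≡ Y (mod 10)] column 2: given Y=9, carry-in 0, and digits 3,6,9 already taken and all letters distinct, T+Y≡Y (mod 10) forces T=0, so T=0.
Step 5. [col 3: K + J ≡ U (mod 10)] K=8 is one option consistent with column 3 (K + J ≡ U (mod 10), carry-in 0) — take it, so K=8.
Step 6. [col 3: K + J ≡ U (mod 10)] column 3 reads K+J+carry(0)=U with K=8, J=3; with digits 0,3,6,8,9 already taken and all letters distinct, the only value for U is 1. So U=1.
Step 7. [col 4: X + A ≡ I (mod 10)] no forcing yet in column 4 (carry-in 1); I=4 is free and consistent — try it, so I=4.
Step 8. [col 4: X + A ≡ I (mod 10)] column 4: given A=6, I=4, carry-in 1, and digits 0,1,3,4,6,8,9 already taken and all letters distinct, X+A≡I (mod 10) forces X=7. So X=7.
Step 9. [col 5: K + E ≡ I (mod 10)] from column 5 (K=8, I=4, carry-in 1, digits 0,1,3,4,6,7,8,9 already taken and all letters distinct): E must equal 5. So E=5.
Step 10. [col 6: Y + M ≡ M (mod 10)] column 6: given Y=9, carry-in 1, and digits 0,1,3,4,5,6,7,8,9 already taken and all letters distinct, Y+M≡M (mod 10) forces M=2, so M=2.

Answer: A=6, E=5, I=4, J=3, K=8, M=2, T=0, U=1, X=7, Y=9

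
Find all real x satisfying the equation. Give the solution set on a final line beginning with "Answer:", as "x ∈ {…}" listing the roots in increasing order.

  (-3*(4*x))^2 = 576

Step 1. [(-3*(4*x))^2 = 576] LHS squared, RHS 576 ≥ 0: apply √ (±). So sqrt: -3*(4*x) = 24 or -24.
Step 2. [-3*(4*x) = 24 or -24] leading coefficient -3: divide by -3, so div: 4*x = -8 or 8.
Step 3. [4*x = -8 or 8] divide by the outer 4 ⇒ div: x = -2 or 2.

Answer: x ∈ {-2, 2}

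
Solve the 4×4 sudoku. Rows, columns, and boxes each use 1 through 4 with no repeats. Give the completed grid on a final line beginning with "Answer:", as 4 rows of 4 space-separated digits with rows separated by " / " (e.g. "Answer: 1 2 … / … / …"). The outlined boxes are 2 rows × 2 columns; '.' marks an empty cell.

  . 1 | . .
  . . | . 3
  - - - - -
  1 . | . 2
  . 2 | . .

Step 1. [r1c4∈{4}] r1c4 is down to just 4. So r1c4=4.
Step 2. [r3c2∈{3,4}] r3c2 is the only open cell in col 2 admitting 3 ⇒ r3c2=3.
Step 3. [r1c3∈{2}] r1c3's peers cover all but 2 ⇒ r1c3=2.
Step 4. [r4c3∈{1,3,4}] in row 4, 3 fits only at r4c3. So r4c3=3.
Step 5. [r2c2∈{4}] r2c2 is down to just 4, so r2c2=4.
Step 6. [r4c4∈{1}] r4c4 is down to just 1, so r4c4=1.
Step 7. [r2c1∈{2}] nothing but 2 survives at r2c1. So r2c1=2.
Step 8. [r3c3∈{4}] r3c3 has the single candidate 4 ⇒ r3c3=4.
Step 9. [r1c1∈{3}] r1c1 has the single candidate 3, so r1c1=3.
Step 10. [r2c3∈{1}] only 1 remains possible at r2c3. So r2c3=1.
Step 11. [r4c1∈{4}] r4c1's peers cover all but 4, so r4c1=4.

Answer: 3 1 2 4 / 2 4 1 3 / 1 3 4 2 / 4 2 3 1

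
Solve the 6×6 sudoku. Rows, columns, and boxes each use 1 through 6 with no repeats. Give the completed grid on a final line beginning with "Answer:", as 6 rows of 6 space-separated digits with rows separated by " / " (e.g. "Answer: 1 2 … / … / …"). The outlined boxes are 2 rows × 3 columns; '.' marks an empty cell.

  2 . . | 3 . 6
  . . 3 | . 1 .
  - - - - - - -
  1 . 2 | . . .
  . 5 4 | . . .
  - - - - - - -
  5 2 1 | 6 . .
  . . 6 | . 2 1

Step 1. [r6c4∈{4,5}] in row 6, 5 fits only at r6c4. So r6c4=5.
Step 2. [r2c6∈{2,4,5}] across row 2, 5 lands solely at r2c6. So r2c6=5.
Step 3. [r1c5∈{4}] r1c5's peers cover all but 4. So r1c5=4.
Step 4. [r5c5∈{3}] nothing but 3 survives at r5c5 ⇒ r5c5=3.
Step 5. [r4c6∈{2,3}] across col 6, 2 lands solely at r4c6 ⇒ r4c6=2.
Step 6. [r4c1∈{3,6}] row 4 places 3 nowhere but r4c1 ⇒ r4c1=3.
Step 7. [r6c1∈{4}] r6c1 has the single candidate 4, so r6c1=4.
Step 8. [r3c2∈{6}] nothing but 6 survives at r3c2. So r3c2=6.
Step 9. [r5c6∈{4}] only 4 remains possible at r5c6. So r5c6=4.
Step 10. [r1c2∈{1}] only 1 remains possible at r1c2, so r1c2=1.
Step 11. [r2c4∈{2}] r2c4 is down to just 2 ⇒ r2c4=2.
Step 12. [r3c5∈{5}] r3c5 is down to just 5, so r3c5=5.
Step 13. [r4c4∈{1}] r4c4 is down to just 1 ⇒ r4c4=1.
Step 14. [r2c1∈{6}] r2c1 is down to just 6, so r2c1=6.
Step 15. [r2c2∈{4}] nothing but 4 survives at r2c2. So r2c2=4.
Step 16. [r1c3∈{5}] r1c3 has the single candidate 5 ⇒ r1c3=5.
Step 17. [r3c6∈{3}] nothing but 3 survives at r3c6. So r3c6=3.
Step 18. [r4c5∈{6}] r4c5 is down to just 6. So r4c5=6.
Step 19. [r3c4∈{4}] r3c4's peers cover all but 4 ⇒ r3c4=4.
Step 20. [r6c2∈{3}] only 3 remains possible at r6c2 ⇒ r6c2=3.

Answer: 2 1 5 3 4 6 / 6 4 3 2 1 5 / 1 6 2 4 5 3 / 3 5 4 1 6 2 / 5 2 1 6 3 4 / 4 3 6 5 2 1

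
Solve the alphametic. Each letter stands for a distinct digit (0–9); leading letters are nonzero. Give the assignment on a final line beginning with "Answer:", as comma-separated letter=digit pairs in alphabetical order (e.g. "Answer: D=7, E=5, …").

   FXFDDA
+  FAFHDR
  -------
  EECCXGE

Step 1. [col 1: A + R ≡ E (mod 10)] several values work for R in column 1 (A + R ≡ E (mod 10), carry-in 0); try R=8, so R=8.
Step 2. [col 1: A + R ≡ E (mod 10)] A=3 is one option consistent with column 1 (A + R ≡ E (mod 10), carry-in 0) — take it, so A=3.
Step 3. [col 1: A + R ≡ E (mod 10)] from column 1 (A=3, R=8, carry-in 0, digits 3,8 already taken and all letters distinct): E must equal 1 ⇒ E=1.
Step 4. [col 2: D + D ≡ G (mod 10)] several values work for G in column 2 (D + D ≡ G (mod 10), carry-in 1); try G=9, so G=9.
Step 5. [col 2: D + D ≡ G (mod 10)] column 2: given G=9, carry-in 1, and digits 1,3,8,9 already taken and all letters distinct, D+D≡G (mod 10) forces D=4, so D=4.
Step 6. [col 3: D + H ≡ X (mod 10)] X=6 is one option consistent with column 3 (D + H ≡ X (mod 10), carry-in 0) — take it ⇒ X=6.
Step 7. [col 3: D + H ≡ X (mod 10)] from column 3 (D=4, X=6, carry-in 0, digits 1,3,4,6,8,9 already taken and all letters distinct): H must equal 2 ⇒ H=2.
Step 8. [col 4: F + F ≡ C (mod 10)] column 4: given nothing yet, carry-in 0, and digits 1,2,3,4,6,8,9 already taken and all letters distinct, F+F≡C (mod 10) forces C=0, so C=0.
Step 9. [col 4: F + F ≡ C (mod 10)] column 4 reads F+F+carry(0)=C with C=0; with digits 0,1,2,3,4,6,8,9 already taken and all letters distinct, the only value for F is 5 ⇒ F=5.

Answer: A=3, C=0, D=4, E=1, F=5, G=9, H=2, R=8, X=6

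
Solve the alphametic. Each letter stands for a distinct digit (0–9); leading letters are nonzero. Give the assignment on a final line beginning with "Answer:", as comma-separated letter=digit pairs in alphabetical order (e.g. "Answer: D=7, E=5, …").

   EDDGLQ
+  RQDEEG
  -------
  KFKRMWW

Step 1. [col 1: Q + G ≡ W (mod 10)] no forcing yet in column 1 (carry-in 0); Q=2 is free and consistent — try it. So Q=2.
Step 2. [col 1: Q + G ≡ W (mod 10)] several values work for G in column 1 (Q + G ≡ W (mod 10), carry-in 0); try G=3 ⇒ G=3.
Step 3. [K] adding two 6-digit numbers gives at most 6+1 digits, and here it does — K is that final carry and must be 1, so K=1.
Step 4. [col 1: Q + G ≡ W (mod 10)] from column 1 (Q=2, G=3, carry-in 0, digits 1,2,3 already taken and all letters distinct): W must equal 5 ⇒ W=5.
Step 5. [col 2: L + E ≡ W (mod 10)] column 2 (L + E ≡ W (mod 10), carry-in 0) doesn't pin L yet; pick L=9 and continue ⇒ L=9.
Step 6. [col 2: L + E ≡ W (mod 10)] column 2: given L=9, W=5, carry-in 0, and digits 1,2,3,5,9 already taken and all letters distinct, L+E≡W (mod 10) forces E=6, so E=6.
Step 7. [col 3: G + E ≡ M (mod 10)] from column 3 (G=3, E=6, carry-in 1, digits 1,2,3,5,6,9 already taken and all letters distinct): M must equal 0. So M=0.
Step 8. [col 4: D + D ≡ R (mod 10)] column 4 reads D+D+carry(1)=R with nothing yet; with digits 0,1,2,3,5,6,9 already taken and all letters distinct, the only value for R is 7. So R=7.
Step 9. [col 4: D + D ≡ R (mod 10)] in column 4 we have D+D≡R with carry-in 1; given R=7 and digits 0,1,2,3,5,6,7,9 already taken and all letters distinct, that pins D to 8. So D=8.
Step 10. [col 6: E + R ≡ F (mod 10)] column 6: given E=6, R=7, carry-in 1, and digits 0,1,2,3,5,6,7,8,9 already taken and all letters distinct, E+R≡F (mod 10) forces F=4, so F=4.

Answer: D=8, E=6, F=4, G=3, K=1, L=9, M=0, Q=2, R=7, W=5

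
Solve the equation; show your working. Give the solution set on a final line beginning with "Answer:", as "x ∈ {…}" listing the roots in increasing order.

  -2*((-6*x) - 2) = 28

Step 1. [-2*((-6*x) - 2) = 28] -2·(inner) — divide through by -2. So div: (-6*x) - 2 = -14.
Step 2. [(-6*x) - 2 = -14] add 2: x sits inside (… - 2). So sub: -6*x = -12.
Step 3. [-6*x = -12] leading coefficient -6: divide by -6. So div: x = 2.

Answer: x ∈ {2}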